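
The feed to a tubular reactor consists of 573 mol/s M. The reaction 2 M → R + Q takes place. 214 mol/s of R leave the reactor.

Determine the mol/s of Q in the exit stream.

214 mol/s

For R: n = n₀ + 1ξ → 214 = 0 + 1ξ, giving ξ = 214 mol/s.
Outlet amounts (n = n₀ + ν ξ):
  M: 573 − 2(214) = 145
  R: 0 + 1(214) = 214
  Q: 0 + 1(214) = 214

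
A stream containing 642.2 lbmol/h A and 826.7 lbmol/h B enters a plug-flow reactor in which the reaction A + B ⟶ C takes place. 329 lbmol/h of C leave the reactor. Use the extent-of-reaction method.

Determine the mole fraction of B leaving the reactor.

For C: n = n₀ + 1ξ → 329 = 0 + 1ξ, giving ξ = 329 lbmol/h.
Outlet amounts (n = n₀ + ν ξ):
  A: 642.2 − 1(329) = 313.2
  B: 826.7 − 1(329) = 497.7
  C: 0 + 1(329) = 329
Total out = 1140 lbmol/h; y_B = 497.7 / 1140 = 0.4366.

0.437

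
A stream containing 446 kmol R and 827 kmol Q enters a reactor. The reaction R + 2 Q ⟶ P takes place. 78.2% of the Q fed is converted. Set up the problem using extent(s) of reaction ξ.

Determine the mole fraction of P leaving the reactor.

Q reacted = 0.782 × 827 = 646.7 kmol; ν_Q = −2, so ξ = 646.7/2 = 323.4 kmol.
Outlet amounts (n = n₀ + ν ξ):
  R: 446 − 1(323.4) = 122.6
  Q: 827 − 2(323.4) = 180.3
  P: 0 + 1(323.4) = 323.4
Total out = 626.3 kmol; y_P = 323.4 / 626.3 = 0.5163.

0.516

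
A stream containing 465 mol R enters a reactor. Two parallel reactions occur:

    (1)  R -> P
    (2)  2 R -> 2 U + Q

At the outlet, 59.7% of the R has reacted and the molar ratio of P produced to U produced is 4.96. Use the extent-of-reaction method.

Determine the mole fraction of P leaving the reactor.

0.473

Conversion of R: R consumed = 0.597 × 465 = 277.6 mol = 1ξ₁ + 2ξ₂.
Selectivity: 1ξ₁ / (2ξ₂) = 4.96 → ξ₁ = 9.92 ξ₂.
Substitute: (1·9.92 + 2) ξ₂ = 277.6 → ξ₂ = 23.29 mol, ξ₁ = 231 mol.
Outlet amounts (n = n₀ + Σ ν·ξ):
  R: 465 − 1(231) − 2(23.29) = 187.4
  P: 0 + 1(231) = 231
  U: 0 + 2(23.29) = 46.58
  Q: 0 + 1(23.29) = 23.29
Total out = 488.3 mol; y_P = 231 / 488.3 = 0.4731.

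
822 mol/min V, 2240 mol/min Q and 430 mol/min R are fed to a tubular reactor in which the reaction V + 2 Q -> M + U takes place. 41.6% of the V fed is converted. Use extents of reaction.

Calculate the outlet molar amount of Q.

1560 mol/min

V reacted = 0.416 × 822 = 342 mol/min; ν_V = −1, so ξ = 342/1 = 342 mol/min.
Outlet amounts (n = n₀ + ν ξ):
  V: 822 − 1(342) = 480
  Q: 2240 − 2(342) = 1556
  M: 0 + 1(342) = 342
  U: 0 + 1(342) = 342
  R: 430 (inert)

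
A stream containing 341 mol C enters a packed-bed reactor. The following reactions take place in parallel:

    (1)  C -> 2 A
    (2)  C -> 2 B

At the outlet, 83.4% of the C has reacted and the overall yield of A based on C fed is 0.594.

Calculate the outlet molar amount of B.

366 mol

Yield of A: 2ξ₁ / 341 = 0.594 → ξ₁ = 101.3 mol.
Conversion of C: 1ξ₁ + 1ξ₂ = 0.834 × 341 = 284.4 → ξ₂ = 183.1 mol.
Outlet amounts (n = n₀ + Σ ν·ξ):
  C: 341 − 1(101.3) − 1(183.1) = 56.61
  A: 0 + 2(101.3) = 202.6
  B: 0 + 2(183.1) = 366.2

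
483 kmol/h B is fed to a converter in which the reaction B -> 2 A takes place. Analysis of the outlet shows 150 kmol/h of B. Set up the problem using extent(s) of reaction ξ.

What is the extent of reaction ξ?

For B: n = n₀ − 1ξ → 150 = 483 − 1ξ, giving ξ = 333 kmol/h.
Outlet amounts (n = n₀ + ν ξ):
  B: 483 − 1(333) = 150
  A: 0 + 2(333) = 666

ξ = 333 kmol/h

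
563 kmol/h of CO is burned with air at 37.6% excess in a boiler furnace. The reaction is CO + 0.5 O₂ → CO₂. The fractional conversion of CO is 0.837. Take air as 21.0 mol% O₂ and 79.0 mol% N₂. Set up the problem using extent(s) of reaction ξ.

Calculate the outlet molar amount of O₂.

Stoichiometric O₂ = 0.5 × 563 = 281.5 kmol/h; O₂ fed = 281.5 × 1.376 = 387.3 kmol/h.
N₂ fed = 387.3 × 79/21 = 1457 kmol/h.
Fuel reacted = 0.837 × 563 → ξ = 471.2 kmol/h.
Outlet (n = n₀ + ν ξ):
  CO: 563 − 1(471.2) = 91.77
  O₂: 387.3 − 0.5(471.2) = 151.7
  N₂: 1457 (inert)
  CO₂: 0 + 1(471.2) = 471.2

152 kmol/h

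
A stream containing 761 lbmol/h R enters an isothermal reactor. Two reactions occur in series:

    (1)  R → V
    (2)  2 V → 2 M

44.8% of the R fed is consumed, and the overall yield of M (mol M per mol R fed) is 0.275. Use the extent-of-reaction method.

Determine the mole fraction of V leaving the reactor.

Conversion of R: R consumed = 1ξ₁ = 0.448 × 761 → ξ₁ = 340.9 lbmol/h.
Yield of M: 2ξ₂ / 761 = 0.275 → ξ₂ = 104.6 lbmol/h.
Outlet amounts (n = n₀ + Σ ν·ξ):
  R: 761 − 1(340.9) = 420.1
  V: 0 + 1(340.9) − 2(104.6) = 131.7
  M: 0 + 2(104.6) = 209.3
Total out = 761 lbmol/h; y_V = 131.7 / 761 = 0.173.

0.173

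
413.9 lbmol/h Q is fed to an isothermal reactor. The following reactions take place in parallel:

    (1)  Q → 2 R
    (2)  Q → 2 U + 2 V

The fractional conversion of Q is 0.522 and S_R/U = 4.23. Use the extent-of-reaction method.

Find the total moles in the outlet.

713 lbmol/h

Conversion of Q: Q consumed = 0.522 × 413.9 = 216.1 lbmol/h = 1ξ₁ + 1ξ₂.
Selectivity: 2ξ₁ / (2ξ₂) = 4.23 → ξ₁ = 4.23 ξ₂.
Substitute: (1·4.23 + 1) ξ₂ = 216.1 → ξ₂ = 41.31 lbmol/h, ξ₁ = 174.7 lbmol/h.
Outlet amounts (n = n₀ + Σ ν·ξ):
  Q: 413.9 − 1(174.7) − 1(41.31) = 197.8
  R: 0 + 2(174.7) = 349.5
  U: 0 + 2(41.31) = 82.62
  V: 0 + 2(41.31) = 82.62
Total out = 197.8 + 349.5 + 82.62 + 82.62 = 712.6 lbmol/h.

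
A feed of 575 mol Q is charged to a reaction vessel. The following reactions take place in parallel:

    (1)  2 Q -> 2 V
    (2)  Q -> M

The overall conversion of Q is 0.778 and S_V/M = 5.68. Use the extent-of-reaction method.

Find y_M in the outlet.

Conversion of Q: Q consumed = 0.778 × 575 = 447.4 mol = 2ξ₁ + 1ξ₂.
Selectivity: 2ξ₁ / (1ξ₂) = 5.68 → ξ₁ = 2.84 ξ₂.
Substitute: (2·2.84 + 1) ξ₂ = 447.4 → ξ₂ = 66.97 mol, ξ₁ = 190.2 mol.
Outlet amounts (n = n₀ + Σ ν·ξ):
  Q: 575 − 2(190.2) − 1(66.97) = 127.6
  V: 0 + 2(190.2) = 380.4
  M: 0 + 1(66.97) = 66.97
Total out = 575 mol; y_M = 66.97 / 575 = 0.1165.

0.116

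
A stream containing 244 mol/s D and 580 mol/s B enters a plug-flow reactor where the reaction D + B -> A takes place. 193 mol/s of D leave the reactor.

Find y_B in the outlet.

For D: n = n₀ − 1ξ → 193 = 244 − 1ξ, giving ξ = 51 mol/s.
Outlet amounts (n = n₀ + ν ξ):
  D: 244 − 1(51) = 193
  B: 580 − 1(51) = 529
  A: 0 + 1(51) = 51
Total out = 773 mol/s; y_B = 529 / 773 = 0.6843.

0.684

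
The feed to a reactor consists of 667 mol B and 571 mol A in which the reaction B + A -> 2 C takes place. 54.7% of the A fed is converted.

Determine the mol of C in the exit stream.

625 mol

A reacted = 0.547 × 571 = 312.3 mol; ν_A = −1, so ξ = 312.3/1 = 312.3 mol.
Outlet amounts (n = n₀ + ν ξ):
  B: 667 − 1(312.3) = 354.7
  A: 571 − 1(312.3) = 258.7
  C: 0 + 2(312.3) = 624.7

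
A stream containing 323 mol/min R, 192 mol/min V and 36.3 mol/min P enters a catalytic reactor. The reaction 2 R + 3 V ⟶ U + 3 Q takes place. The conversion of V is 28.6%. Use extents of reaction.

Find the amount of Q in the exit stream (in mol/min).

V reacted = 0.286 × 192 = 54.91 mol/min; ν_V = −3, so ξ = 54.91/3 = 18.3 mol/min.
Outlet amounts (n = n₀ + ν ξ):
  R: 323 − 2(18.3) = 286.4
  V: 192 − 3(18.3) = 137.1
  U: 0 + 1(18.3) = 18.3
  Q: 0 + 3(18.3) = 54.91
  P: 36.3 (inert)

54.9 mol/min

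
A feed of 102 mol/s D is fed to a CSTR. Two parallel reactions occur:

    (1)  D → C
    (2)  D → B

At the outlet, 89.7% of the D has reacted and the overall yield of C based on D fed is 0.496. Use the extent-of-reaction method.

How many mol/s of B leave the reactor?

40.9 mol/s

Yield of C: 1ξ₁ / 102 = 0.496 → ξ₁ = 50.59 mol/s.
Conversion of D: 1ξ₁ + 1ξ₂ = 0.897 × 102 = 91.49 → ξ₂ = 40.9 mol/s.
Outlet amounts (n = n₀ + Σ ν·ξ):
  D: 102 − 1(50.59) − 1(40.9) = 10.51
  C: 0 + 1(50.59) = 50.59
  B: 0 + 1(40.9) = 40.9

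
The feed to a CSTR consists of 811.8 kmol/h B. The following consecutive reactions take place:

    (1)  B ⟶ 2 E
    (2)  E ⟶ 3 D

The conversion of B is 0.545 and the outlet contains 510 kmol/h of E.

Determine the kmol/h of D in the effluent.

Conversion of B: B consumed = 1ξ₁ = 0.545 × 811.8 → ξ₁ = 442.4 kmol/h.
E balance: n_E = 0 + 2ξ₁ − 1ξ₂ = 510 → ξ₂ = (2·442.4 − 510)/1 = 374.9 kmol/h.
Outlet amounts (n = n₀ + Σ ν·ξ):
  B: 811.8 − 1(442.4) = 369.4
  E: 0 + 2(442.4) − 1(374.9) = 510
  D: 0 + 3(374.9) = 1125

1120 kmol/h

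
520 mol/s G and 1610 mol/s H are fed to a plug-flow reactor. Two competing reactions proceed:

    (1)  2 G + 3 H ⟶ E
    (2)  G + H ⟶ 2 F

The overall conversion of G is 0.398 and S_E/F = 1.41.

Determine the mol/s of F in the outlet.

62.3 mol/s

Conversion of G: G consumed = 0.398 × 520 = 207 mol/s = 2ξ₁ + 1ξ₂.
Selectivity: 1ξ₁ / (2ξ₂) = 1.41 → ξ₁ = 2.82 ξ₂.
Substitute: (2·2.82 + 1) ξ₂ = 207 → ξ₂ = 31.17 mol/s, ξ₁ = 87.9 mol/s.
Outlet amounts (n = n₀ + Σ ν·ξ):
  G: 520 − 2(87.9) − 1(31.17) = 313
  H: 1610 − 3(87.9) − 1(31.17) = 1315
  E: 0 + 1(87.9) = 87.9
  F: 0 + 2(31.17) = 62.34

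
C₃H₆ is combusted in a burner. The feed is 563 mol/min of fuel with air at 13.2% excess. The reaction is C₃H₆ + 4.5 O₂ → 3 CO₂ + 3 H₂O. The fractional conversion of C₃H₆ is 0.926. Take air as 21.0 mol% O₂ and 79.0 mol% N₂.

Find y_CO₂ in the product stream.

0.108

Stoichiometric O₂ = 4.5 × 563 = 2534 mol/min; O₂ fed = 2534 × 1.132 = 2868 mol/min.
N₂ fed = 2868 × 79/21 = 10790 mol/min.
Fuel reacted = 0.926 × 563 → ξ = 521.3 mol/min.
Outlet (n = n₀ + ν ξ):
  C₃H₆: 563 − 1(521.3) = 41.66
  O₂: 2868 − 4.5(521.3) = 521.9
  N₂: 10790 (inert)
  CO₂: 0 + 3(521.3) = 1564
  H₂O: 0 + 3(521.3) = 1564
Total out = 14480 mol/min; y_CO₂ = 1564 / 14480 = 0.108.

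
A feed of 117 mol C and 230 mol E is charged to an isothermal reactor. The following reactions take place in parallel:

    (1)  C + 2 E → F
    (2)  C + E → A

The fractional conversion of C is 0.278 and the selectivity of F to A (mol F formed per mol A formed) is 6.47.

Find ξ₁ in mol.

ξ₁ = 28.2 mol

Conversion of C: C consumed = 0.278 × 117 = 32.53 mol = 1ξ₁ + 1ξ₂.
Selectivity: 1ξ₁ / (1ξ₂) = 6.47 → ξ₁ = 6.47 ξ₂.
Substitute: (1·6.47 + 1) ξ₂ = 32.53 → ξ₂ = 4.354 mol, ξ₁ = 28.17 mol.
Outlet amounts (n = n₀ + Σ ν·ξ):
  C: 117 − 1(28.17) − 1(4.354) = 84.47
  E: 230 − 2(28.17) − 1(4.354) = 169.3
  F: 0 + 1(28.17) = 28.17
  A: 0 + 1(4.354) = 4.354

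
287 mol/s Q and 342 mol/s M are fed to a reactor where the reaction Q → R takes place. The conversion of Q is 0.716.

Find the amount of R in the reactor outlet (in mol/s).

205 mol/s

Q reacted = 0.716 × 287 = 205.5 mol/s; ν_Q = −1, so ξ = 205.5/1 = 205.5 mol/s.
Outlet amounts (n = n₀ + ν ξ):
  Q: 287 − 1(205.5) = 81.51
  R: 0 + 1(205.5) = 205.5
  M: 342 (inert)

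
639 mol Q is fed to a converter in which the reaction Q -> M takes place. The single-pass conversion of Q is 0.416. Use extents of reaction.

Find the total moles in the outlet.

Q reacted = 0.416 × 639 = 265.8 mol; ν_Q = −1, so ξ = 265.8/1 = 265.8 mol.
Outlet amounts (n = n₀ + ν ξ):
  Q: 639 − 1(265.8) = 373.2
  M: 0 + 1(265.8) = 265.8
Total out = 373.2 + 265.8 = 639 mol.

639 mol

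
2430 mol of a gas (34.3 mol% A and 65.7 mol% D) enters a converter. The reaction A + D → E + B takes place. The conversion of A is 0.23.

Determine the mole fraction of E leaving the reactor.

0.0789

A reacted = 0.23 × 833.5 = 191.7 mol; ν_A = −1, so ξ = 191.7/1 = 191.7 mol.
Outlet amounts (n = n₀ + ν ξ):
  A: 833.5 − 1(191.7) = 641.8
  D: 1597 − 1(191.7) = 1405
  E: 0 + 1(191.7) = 191.7
  B: 0 + 1(191.7) = 191.7
Total out = 2430 mol; y_E = 191.7 / 2430 = 0.07889.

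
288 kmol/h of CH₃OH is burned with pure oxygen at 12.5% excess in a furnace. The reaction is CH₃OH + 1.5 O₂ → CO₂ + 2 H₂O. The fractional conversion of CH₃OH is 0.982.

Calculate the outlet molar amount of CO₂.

Stoichiometric O₂ = 1.5 × 288 = 432 kmol/h; O₂ fed = 432 × 1.125 = 486 kmol/h.
Fuel reacted = 0.982 × 288 → ξ = 282.8 kmol/h.
Outlet (n = n₀ + ν ξ):
  CH₃OH: 288 − 1(282.8) = 5.184
  O₂: 486 − 1.5(282.8) = 61.78
  CO₂: 0 + 1(282.8) = 282.8
  H₂O: 0 + 2(282.8) = 565.6

283 kmol/h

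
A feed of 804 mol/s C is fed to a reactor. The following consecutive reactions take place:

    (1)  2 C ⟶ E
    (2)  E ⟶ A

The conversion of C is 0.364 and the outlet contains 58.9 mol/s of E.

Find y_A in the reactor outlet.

Conversion of C: C consumed = 2ξ₁ = 0.364 × 804 → ξ₁ = 146.3 mol/s.
E balance: n_E = 0 + 1ξ₁ − 1ξ₂ = 58.9 → ξ₂ = (1·146.3 − 58.9)/1 = 87.43 mol/s.
Outlet amounts (n = n₀ + Σ ν·ξ):
  C: 804 − 2(146.3) = 511.3
  E: 0 + 1(146.3) − 1(87.43) = 58.9
  A: 0 + 1(87.43) = 87.43
Total out = 657.7 mol/s; y_A = 87.43 / 657.7 = 0.1329.

0.133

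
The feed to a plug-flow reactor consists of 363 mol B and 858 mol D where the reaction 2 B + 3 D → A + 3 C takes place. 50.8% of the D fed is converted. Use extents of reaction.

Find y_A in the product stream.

D reacted = 0.508 × 858 = 435.9 mol; ν_D = −3, so ξ = 435.9/3 = 145.3 mol.
Outlet amounts (n = n₀ + ν ξ):
  B: 363 − 2(145.3) = 72.42
  D: 858 − 3(145.3) = 422.1
  A: 0 + 1(145.3) = 145.3
  C: 0 + 3(145.3) = 435.9
Total out = 1076 mol; y_A = 145.3 / 1076 = 0.1351.

0.135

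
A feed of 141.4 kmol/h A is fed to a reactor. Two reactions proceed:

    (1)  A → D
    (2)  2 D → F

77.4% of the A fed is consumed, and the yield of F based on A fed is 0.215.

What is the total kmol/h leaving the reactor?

111 kmol/h

Conversion of A: A consumed = 1ξ₁ = 0.774 × 141.4 → ξ₁ = 109.4 kmol/h.
Yield of F: 1ξ₂ / 141.4 = 0.215 → ξ₂ = 30.4 kmol/h.
Outlet amounts (n = n₀ + Σ ν·ξ):
  A: 141.4 − 1(109.4) = 31.96
  D: 0 + 1(109.4) − 2(30.4) = 48.64
  F: 0 + 1(30.4) = 30.4
Total out = 31.96 + 48.64 + 30.4 = 111 kmol/h.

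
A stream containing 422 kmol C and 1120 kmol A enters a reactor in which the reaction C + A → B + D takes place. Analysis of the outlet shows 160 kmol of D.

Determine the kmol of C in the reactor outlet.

For D: n = n₀ + 1ξ → 160 = 0 + 1ξ, giving ξ = 160 kmol.
Outlet amounts (n = n₀ + ν ξ):
  C: 422 − 1(160) = 262
  A: 1120 − 1(160) = 960
  B: 0 + 1(160) = 160
  D: 0 + 1(160) = 160

262 kmol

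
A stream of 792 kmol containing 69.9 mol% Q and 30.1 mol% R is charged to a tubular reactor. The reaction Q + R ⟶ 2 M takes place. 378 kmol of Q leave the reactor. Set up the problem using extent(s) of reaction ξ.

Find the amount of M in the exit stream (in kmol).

351 kmol

For Q: n = n₀ − 1ξ → 378 = 553.6 − 1ξ, giving ξ = 175.6 kmol.
Outlet amounts (n = n₀ + ν ξ):
  Q: 553.6 − 1(175.6) = 378
  R: 238.4 − 1(175.6) = 62.78
  M: 0 + 2(175.6) = 351.2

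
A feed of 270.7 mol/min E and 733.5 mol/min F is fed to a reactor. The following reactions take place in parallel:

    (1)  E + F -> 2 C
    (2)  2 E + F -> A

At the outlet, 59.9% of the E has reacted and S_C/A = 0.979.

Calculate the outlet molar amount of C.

Conversion of E: E consumed = 0.599 × 270.7 = 162.1 mol/min = 1ξ₁ + 2ξ₂.
Selectivity: 2ξ₁ / (1ξ₂) = 0.979 → ξ₁ = 0.4895 ξ₂.
Substitute: (1·0.4895 + 2) ξ₂ = 162.1 → ξ₂ = 65.13 mol/min, ξ₁ = 31.88 mol/min.
Outlet amounts (n = n₀ + Σ ν·ξ):
  E: 270.7 − 1(31.88) − 2(65.13) = 108.6
  F: 733.5 − 1(31.88) − 1(65.13) = 636.5
  C: 0 + 2(31.88) = 63.77
  A: 0 + 1(65.13) = 65.13

63.8 mol/min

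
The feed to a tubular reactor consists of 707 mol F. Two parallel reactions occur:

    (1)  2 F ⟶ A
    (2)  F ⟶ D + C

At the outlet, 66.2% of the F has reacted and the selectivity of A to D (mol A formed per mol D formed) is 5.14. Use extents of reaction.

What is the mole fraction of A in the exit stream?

Conversion of F: F consumed = 0.662 × 707 = 468 mol = 2ξ₁ + 1ξ₂.
Selectivity: 1ξ₁ / (1ξ₂) = 5.14 → ξ₁ = 5.14 ξ₂.
Substitute: (2·5.14 + 1) ξ₂ = 468 → ξ₂ = 41.49 mol, ξ₁ = 213.3 mol.
Outlet amounts (n = n₀ + Σ ν·ξ):
  F: 707 − 2(213.3) − 1(41.49) = 239
  A: 0 + 1(213.3) = 213.3
  D: 0 + 1(41.49) = 41.49
  C: 0 + 1(41.49) = 41.49
Total out = 535.2 mol; y_A = 213.3 / 535.2 = 0.3985.

0.398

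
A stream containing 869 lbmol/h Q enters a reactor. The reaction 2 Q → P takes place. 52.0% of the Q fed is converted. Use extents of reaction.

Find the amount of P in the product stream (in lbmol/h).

Q reacted = 0.52 × 869 = 451.9 lbmol/h; ν_Q = −2, so ξ = 451.9/2 = 225.9 lbmol/h.
Outlet amounts (n = n₀ + ν ξ):
  Q: 869 − 2(225.9) = 417.1
  P: 0 + 1(225.9) = 225.9

226 lbmol/h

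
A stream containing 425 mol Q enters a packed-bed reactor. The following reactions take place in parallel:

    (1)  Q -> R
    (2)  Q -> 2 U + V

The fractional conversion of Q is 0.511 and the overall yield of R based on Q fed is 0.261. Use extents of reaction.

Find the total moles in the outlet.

638 mol

Yield of R: 1ξ₁ / 425 = 0.261 → ξ₁ = 110.9 mol.
Conversion of Q: 1ξ₁ + 1ξ₂ = 0.511 × 425 = 217.2 → ξ₂ = 106.3 mol.
Outlet amounts (n = n₀ + Σ ν·ξ):
  Q: 425 − 1(110.9) − 1(106.3) = 207.8
  R: 0 + 1(110.9) = 110.9
  U: 0 + 2(106.3) = 212.5
  V: 0 + 1(106.3) = 106.3
Total out = 207.8 + 110.9 + 212.5 + 106.3 = 637.5 mol.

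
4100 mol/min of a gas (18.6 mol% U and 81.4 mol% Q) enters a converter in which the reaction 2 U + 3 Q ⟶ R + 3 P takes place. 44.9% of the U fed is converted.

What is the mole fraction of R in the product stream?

U reacted = 0.449 × 762.6 = 342.4 mol/min; ν_U = −2, so ξ = 342.4/2 = 171.2 mol/min.
Outlet amounts (n = n₀ + ν ξ):
  U: 762.6 − 2(171.2) = 420.2
  Q: 3337 − 3(171.2) = 2824
  R: 0 + 1(171.2) = 171.2
  P: 0 + 3(171.2) = 513.6
Total out = 3929 mol/min; y_R = 171.2 / 3929 = 0.04358.

0.0436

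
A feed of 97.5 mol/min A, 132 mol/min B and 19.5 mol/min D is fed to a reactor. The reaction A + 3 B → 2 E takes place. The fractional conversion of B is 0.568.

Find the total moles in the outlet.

B reacted = 0.568 × 132 = 74.98 mol/min; ν_B = −3, so ξ = 74.98/3 = 24.99 mol/min.
Outlet amounts (n = n₀ + ν ξ):
  A: 97.5 − 1(24.99) = 72.51
  B: 132 − 3(24.99) = 57.02
  E: 0 + 2(24.99) = 49.98
  D: 19.5 (inert)
Total out = 72.51 + 57.02 + 49.98 + 19.5 = 199 mol/min.

199 mol/min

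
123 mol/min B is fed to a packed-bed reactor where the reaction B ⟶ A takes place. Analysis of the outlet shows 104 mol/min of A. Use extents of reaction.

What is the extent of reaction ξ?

ξ = 104 mol/min

For A: n = n₀ + 1ξ → 104 = 0 + 1ξ, giving ξ = 104 mol/min.
Outlet amounts (n = n₀ + ν ξ):
  B: 123 − 1(104) = 19
  A: 0 + 1(104) = 104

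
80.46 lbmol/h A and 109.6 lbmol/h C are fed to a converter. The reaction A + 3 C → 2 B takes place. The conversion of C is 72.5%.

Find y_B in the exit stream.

0.386

C reacted = 0.725 × 109.6 = 79.46 lbmol/h; ν_C = −3, so ξ = 79.46/3 = 26.49 lbmol/h.
Outlet amounts (n = n₀ + ν ξ):
  A: 80.46 − 1(26.49) = 53.97
  C: 109.6 − 3(26.49) = 30.14
  B: 0 + 2(26.49) = 52.97
Total out = 137.1 lbmol/h; y_B = 52.97 / 137.1 = 0.3864.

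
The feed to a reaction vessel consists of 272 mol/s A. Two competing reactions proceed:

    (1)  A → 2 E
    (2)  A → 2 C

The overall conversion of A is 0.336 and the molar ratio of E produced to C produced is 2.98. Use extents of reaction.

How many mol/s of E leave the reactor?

Conversion of A: A consumed = 0.336 × 272 = 91.39 mol/s = 1ξ₁ + 1ξ₂.
Selectivity: 2ξ₁ / (2ξ₂) = 2.98 → ξ₁ = 2.98 ξ₂.
Substitute: (1·2.98 + 1) ξ₂ = 91.39 → ξ₂ = 22.96 mol/s, ξ₁ = 68.43 mol/s.
Outlet amounts (n = n₀ + Σ ν·ξ):
  A: 272 − 1(68.43) − 1(22.96) = 180.6
  E: 0 + 2(68.43) = 136.9
  C: 0 + 2(22.96) = 45.93

137 mol/s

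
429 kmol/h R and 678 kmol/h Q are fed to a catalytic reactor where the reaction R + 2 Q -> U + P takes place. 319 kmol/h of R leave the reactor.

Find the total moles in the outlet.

997 kmol/h

For R: n = n₀ − 1ξ → 319 = 429 − 1ξ, giving ξ = 110 kmol/h.
Outlet amounts (n = n₀ + ν ξ):
  R: 429 − 1(110) = 319
  Q: 678 − 2(110) = 458
  U: 0 + 1(110) = 110
  P: 0 + 1(110) = 110
Total out = 319 + 458 + 110 + 110 = 997 kmol/h.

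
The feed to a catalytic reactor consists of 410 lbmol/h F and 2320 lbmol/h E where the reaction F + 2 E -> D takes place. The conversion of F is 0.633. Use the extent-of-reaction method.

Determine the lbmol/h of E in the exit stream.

F reacted = 0.633 × 410 = 259.5 lbmol/h; ν_F = −1, so ξ = 259.5/1 = 259.5 lbmol/h.
Outlet amounts (n = n₀ + ν ξ):
  F: 410 − 1(259.5) = 150.5
  E: 2320 − 2(259.5) = 1801
  D: 0 + 1(259.5) = 259.5

1800 lbmol/h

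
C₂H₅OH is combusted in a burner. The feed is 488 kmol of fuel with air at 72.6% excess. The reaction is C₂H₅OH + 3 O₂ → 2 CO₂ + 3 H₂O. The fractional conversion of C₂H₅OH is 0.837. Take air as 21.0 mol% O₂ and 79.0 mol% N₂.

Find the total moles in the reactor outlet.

12900 kmol

Stoichiometric O₂ = 3 × 488 = 1464 kmol; O₂ fed = 1464 × 1.726 = 2527 kmol.
N₂ fed = 2527 × 79/21 = 9506 kmol.
Fuel reacted = 0.837 × 488 → ξ = 408.5 kmol.
Outlet (n = n₀ + ν ξ):
  C₂H₅OH: 488 − 1(408.5) = 79.54
  O₂: 2527 − 3(408.5) = 1301
  N₂: 9506 (inert)
  CO₂: 0 + 2(408.5) = 816.9
  H₂O: 0 + 3(408.5) = 1225
Total out = 79.54 + 1301 + 9506 + 816.9 + 1225 = 12930 kmol.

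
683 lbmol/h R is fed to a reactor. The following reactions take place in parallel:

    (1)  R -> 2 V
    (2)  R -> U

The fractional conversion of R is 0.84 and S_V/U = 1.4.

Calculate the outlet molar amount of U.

337 lbmol/h

Conversion of R: R consumed = 0.84 × 683 = 573.7 lbmol/h = 1ξ₁ + 1ξ₂.
Selectivity: 2ξ₁ / (1ξ₂) = 1.4 → ξ₁ = 0.7 ξ₂.
Substitute: (1·0.7 + 1) ξ₂ = 573.7 → ξ₂ = 337.5 lbmol/h, ξ₁ = 236.2 lbmol/h.
Outlet amounts (n = n₀ + Σ ν·ξ):
  R: 683 − 1(236.2) − 1(337.5) = 109.3
  V: 0 + 2(236.2) = 472.5
  U: 0 + 1(337.5) = 337.5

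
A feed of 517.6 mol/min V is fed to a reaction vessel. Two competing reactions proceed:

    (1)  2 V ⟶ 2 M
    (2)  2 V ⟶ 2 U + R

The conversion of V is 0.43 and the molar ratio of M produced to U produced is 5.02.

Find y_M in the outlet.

Conversion of V: V consumed = 0.43 × 517.6 = 222.6 mol/min = 2ξ₁ + 2ξ₂.
Selectivity: 2ξ₁ / (2ξ₂) = 5.02 → ξ₁ = 5.02 ξ₂.
Substitute: (2·5.02 + 2) ξ₂ = 222.6 → ξ₂ = 18.49 mol/min, ξ₁ = 92.8 mol/min.
Outlet amounts (n = n₀ + Σ ν·ξ):
  V: 517.6 − 2(92.8) − 2(18.49) = 295
  M: 0 + 2(92.8) = 185.6
  U: 0 + 2(18.49) = 36.97
  R: 0 + 1(18.49) = 18.49
Total out = 536.1 mol/min; y_M = 185.6 / 536.1 = 0.3462.

0.346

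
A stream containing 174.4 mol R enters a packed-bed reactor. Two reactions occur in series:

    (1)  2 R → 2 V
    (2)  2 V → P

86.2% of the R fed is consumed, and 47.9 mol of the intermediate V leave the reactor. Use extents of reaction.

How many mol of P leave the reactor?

51.2 mol

Conversion of R: R consumed = 2ξ₁ = 0.862 × 174.4 → ξ₁ = 75.17 mol.
V balance: n_V = 0 + 2ξ₁ − 2ξ₂ = 47.9 → ξ₂ = (2·75.17 − 47.9)/2 = 51.22 mol.
Outlet amounts (n = n₀ + Σ ν·ξ):
  R: 174.4 − 2(75.17) = 24.07
  V: 0 + 2(75.17) − 2(51.22) = 47.9
  P: 0 + 1(51.22) = 51.22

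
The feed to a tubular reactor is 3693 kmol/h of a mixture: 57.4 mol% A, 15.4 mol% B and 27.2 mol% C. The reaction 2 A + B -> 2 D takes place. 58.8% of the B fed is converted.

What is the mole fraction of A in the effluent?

0.432

B reacted = 0.588 × 568.7 = 334.4 kmol/h; ν_B = −1, so ξ = 334.4/1 = 334.4 kmol/h.
Outlet amounts (n = n₀ + ν ξ):
  A: 2120 − 2(334.4) = 1451
  B: 568.7 − 1(334.4) = 234.3
  D: 0 + 2(334.4) = 668.8
  C: 1004 (inert)
Total out = 3359 kmol/h; y_A = 1451 / 3359 = 0.432.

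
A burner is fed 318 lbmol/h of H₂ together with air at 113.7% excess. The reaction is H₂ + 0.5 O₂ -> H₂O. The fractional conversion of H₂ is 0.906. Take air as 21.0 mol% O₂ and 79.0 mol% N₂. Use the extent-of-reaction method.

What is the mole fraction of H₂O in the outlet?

0.161

Stoichiometric O₂ = 0.5 × 318 = 159 lbmol/h; O₂ fed = 159 × 2.137 = 339.8 lbmol/h.
N₂ fed = 339.8 × 79/21 = 1278 lbmol/h.
Fuel reacted = 0.906 × 318 → ξ = 288.1 lbmol/h.
Outlet (n = n₀ + ν ξ):
  H₂: 318 − 1(288.1) = 29.89
  O₂: 339.8 − 0.5(288.1) = 195.7
  N₂: 1278 (inert)
  H₂O: 0 + 1(288.1) = 288.1
Total out = 1792 lbmol/h; y_H₂O = 288.1 / 1792 = 0.1608.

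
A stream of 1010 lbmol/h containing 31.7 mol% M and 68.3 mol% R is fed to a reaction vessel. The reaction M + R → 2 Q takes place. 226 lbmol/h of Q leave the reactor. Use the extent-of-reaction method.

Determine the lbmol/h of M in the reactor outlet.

207 lbmol/h

For Q: n = n₀ + 2ξ → 226 = 0 + 2ξ, giving ξ = 113 lbmol/h.
Outlet amounts (n = n₀ + ν ξ):
  M: 320.2 − 1(113) = 207.2
  R: 689.8 − 1(113) = 576.8
  Q: 0 + 2(113) = 226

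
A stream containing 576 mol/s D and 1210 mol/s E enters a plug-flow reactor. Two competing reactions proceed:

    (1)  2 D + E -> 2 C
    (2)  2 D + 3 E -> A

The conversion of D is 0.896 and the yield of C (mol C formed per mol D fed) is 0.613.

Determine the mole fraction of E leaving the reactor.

0.615

Yield of C: 2ξ₁ / 576 = 0.613 → ξ₁ = 176.5 mol/s.
Conversion of D: 2ξ₁ + 2ξ₂ = 0.896 × 576 = 516.1 → ξ₂ = 81.5 mol/s.
Outlet amounts (n = n₀ + Σ ν·ξ):
  D: 576 − 2(176.5) − 2(81.5) = 59.9
  E: 1210 − 1(176.5) − 3(81.5) = 788.9
  C: 0 + 2(176.5) = 353.1
  A: 0 + 1(81.5) = 81.5
Total out = 1283 mol/s; y_E = 788.9 / 1283 = 0.6147.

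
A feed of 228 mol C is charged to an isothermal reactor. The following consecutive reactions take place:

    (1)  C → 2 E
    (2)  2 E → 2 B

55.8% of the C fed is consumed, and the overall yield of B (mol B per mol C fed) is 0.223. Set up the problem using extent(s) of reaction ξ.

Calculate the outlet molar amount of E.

Conversion of C: C consumed = 1ξ₁ = 0.558 × 228 → ξ₁ = 127.2 mol.
Yield of B: 2ξ₂ / 228 = 0.223 → ξ₂ = 25.42 mol.
Outlet amounts (n = n₀ + Σ ν·ξ):
  C: 228 − 1(127.2) = 100.8
  E: 0 + 2(127.2) − 2(25.42) = 203.6
  B: 0 + 2(25.42) = 50.84

204 mol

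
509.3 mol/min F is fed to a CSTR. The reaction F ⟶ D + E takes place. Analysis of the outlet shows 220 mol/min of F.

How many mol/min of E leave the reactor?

289 mol/min

For F: n = n₀ − 1ξ → 220 = 509.3 − 1ξ, giving ξ = 289.3 mol/min.
Outlet amounts (n = n₀ + ν ξ):
  F: 509.3 − 1(289.3) = 220
  D: 0 + 1(289.3) = 289.3
  E: 0 + 1(289.3) = 289.3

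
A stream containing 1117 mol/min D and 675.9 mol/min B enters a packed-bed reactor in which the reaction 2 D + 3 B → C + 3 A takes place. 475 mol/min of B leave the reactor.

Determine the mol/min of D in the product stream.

For B: n = n₀ − 3ξ → 475 = 675.9 − 3ξ, giving ξ = 66.97 mol/min.
Outlet amounts (n = n₀ + ν ξ):
  D: 1117 − 2(66.97) = 983.1
  B: 675.9 − 3(66.97) = 475
  C: 0 + 1(66.97) = 66.97
  A: 0 + 3(66.97) = 200.9

983 mol/min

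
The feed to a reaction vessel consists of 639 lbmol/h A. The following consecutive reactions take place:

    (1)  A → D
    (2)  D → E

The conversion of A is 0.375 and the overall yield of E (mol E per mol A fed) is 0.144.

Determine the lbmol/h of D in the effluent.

Conversion of A: A consumed = 1ξ₁ = 0.375 × 639 → ξ₁ = 239.6 lbmol/h.
Yield of E: 1ξ₂ / 639 = 0.144 → ξ₂ = 92.02 lbmol/h.
Outlet amounts (n = n₀ + Σ ν·ξ):
  A: 639 − 1(239.6) = 399.4
  D: 0 + 1(239.6) − 1(92.02) = 147.6
  E: 0 + 1(92.02) = 92.02

148 lbmol/h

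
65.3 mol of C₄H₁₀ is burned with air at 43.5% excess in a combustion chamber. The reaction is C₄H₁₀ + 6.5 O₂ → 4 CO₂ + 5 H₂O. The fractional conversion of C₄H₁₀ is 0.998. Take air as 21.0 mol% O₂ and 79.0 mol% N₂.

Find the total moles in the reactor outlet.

3060 mol

Stoichiometric O₂ = 6.5 × 65.3 = 424.4 mol; O₂ fed = 424.4 × 1.435 = 609.1 mol.
N₂ fed = 609.1 × 79/21 = 2291 mol.
Fuel reacted = 0.998 × 65.3 → ξ = 65.17 mol.
Outlet (n = n₀ + ν ξ):
  C₄H₁₀: 65.3 − 1(65.17) = 0.1306
  O₂: 609.1 − 6.5(65.17) = 185.5
  N₂: 2291 (inert)
  CO₂: 0 + 4(65.17) = 260.7
  H₂O: 0 + 5(65.17) = 325.8
Total out = 0.1306 + 185.5 + 2291 + 260.7 + 325.8 = 3063 mol.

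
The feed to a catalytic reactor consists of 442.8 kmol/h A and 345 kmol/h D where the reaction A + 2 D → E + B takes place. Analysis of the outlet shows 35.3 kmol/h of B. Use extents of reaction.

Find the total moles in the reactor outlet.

For B: n = n₀ + 1ξ → 35.3 = 0 + 1ξ, giving ξ = 35.3 kmol/h.
Outlet amounts (n = n₀ + ν ξ):
  A: 442.8 − 1(35.3) = 407.5
  D: 345 − 2(35.3) = 274.4
  E: 0 + 1(35.3) = 35.3
  B: 0 + 1(35.3) = 35.3
Total out = 407.5 + 274.4 + 35.3 + 35.3 = 752.5 kmol/h.

752 kmol/h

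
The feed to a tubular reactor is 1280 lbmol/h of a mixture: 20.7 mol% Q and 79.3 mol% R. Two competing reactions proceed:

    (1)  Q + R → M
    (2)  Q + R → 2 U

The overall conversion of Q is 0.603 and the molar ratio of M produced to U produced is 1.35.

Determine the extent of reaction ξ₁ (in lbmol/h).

Conversion of Q: Q consumed = 0.603 × 265 = 159.8 lbmol/h = 1ξ₁ + 1ξ₂.
Selectivity: 1ξ₁ / (2ξ₂) = 1.35 → ξ₁ = 2.7 ξ₂.
Substitute: (1·2.7 + 1) ξ₂ = 159.8 → ξ₂ = 43.18 lbmol/h, ξ₁ = 116.6 lbmol/h.
Outlet amounts (n = n₀ + Σ ν·ξ):
  Q: 265 − 1(116.6) − 1(43.18) = 105.2
  R: 1015 − 1(116.6) − 1(43.18) = 855.3
  M: 0 + 1(116.6) = 116.6
  U: 0 + 2(43.18) = 86.36

ξ₁ = 117 lbmol/h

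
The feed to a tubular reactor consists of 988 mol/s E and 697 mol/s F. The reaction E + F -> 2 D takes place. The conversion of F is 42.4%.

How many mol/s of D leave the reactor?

F reacted = 0.424 × 697 = 295.5 mol/s; ν_F = −1, so ξ = 295.5/1 = 295.5 mol/s.
Outlet amounts (n = n₀ + ν ξ):
  E: 988 − 1(295.5) = 692.5
  F: 697 − 1(295.5) = 401.5
  D: 0 + 2(295.5) = 591.1

591 mol/s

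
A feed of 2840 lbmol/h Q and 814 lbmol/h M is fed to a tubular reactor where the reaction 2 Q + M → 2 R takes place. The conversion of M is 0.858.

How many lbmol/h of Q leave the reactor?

M reacted = 0.858 × 814 = 698.4 lbmol/h; ν_M = −1, so ξ = 698.4/1 = 698.4 lbmol/h.
Outlet amounts (n = n₀ + ν ξ):
  Q: 2840 − 2(698.4) = 1443
  M: 814 − 1(698.4) = 115.6
  R: 0 + 2(698.4) = 1397

1440 lbmol/h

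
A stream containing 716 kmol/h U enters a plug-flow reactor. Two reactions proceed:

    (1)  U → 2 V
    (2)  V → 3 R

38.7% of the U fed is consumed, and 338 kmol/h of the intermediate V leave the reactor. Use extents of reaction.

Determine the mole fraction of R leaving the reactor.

Conversion of U: U consumed = 1ξ₁ = 0.387 × 716 → ξ₁ = 277.1 kmol/h.
V balance: n_V = 0 + 2ξ₁ − 1ξ₂ = 338 → ξ₂ = (2·277.1 − 338)/1 = 216.2 kmol/h.
Outlet amounts (n = n₀ + Σ ν·ξ):
  U: 716 − 1(277.1) = 438.9
  V: 0 + 2(277.1) − 1(216.2) = 338
  R: 0 + 3(216.2) = 648.6
Total out = 1425 kmol/h; y_R = 648.6 / 1425 = 0.455.

0.455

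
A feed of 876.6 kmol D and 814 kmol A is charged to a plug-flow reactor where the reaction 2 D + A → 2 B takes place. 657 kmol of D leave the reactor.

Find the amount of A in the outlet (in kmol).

704 kmol

For D: n = n₀ − 2ξ → 657 = 876.6 − 2ξ, giving ξ = 109.8 kmol.
Outlet amounts (n = n₀ + ν ξ):
  D: 876.6 − 2(109.8) = 657
  A: 814 − 1(109.8) = 704.2
  B: 0 + 2(109.8) = 219.6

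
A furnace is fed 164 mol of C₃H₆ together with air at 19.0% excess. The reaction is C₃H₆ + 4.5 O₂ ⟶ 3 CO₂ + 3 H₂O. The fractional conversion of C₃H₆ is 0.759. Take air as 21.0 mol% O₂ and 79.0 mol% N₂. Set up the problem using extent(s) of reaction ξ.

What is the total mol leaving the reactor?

4410 mol

Stoichiometric O₂ = 4.5 × 164 = 738 mol; O₂ fed = 738 × 1.190 = 878.2 mol.
N₂ fed = 878.2 × 79/21 = 3304 mol.
Fuel reacted = 0.759 × 164 → ξ = 124.5 mol.
Outlet (n = n₀ + ν ξ):
  C₃H₆: 164 − 1(124.5) = 39.52
  O₂: 878.2 − 4.5(124.5) = 318.1
  N₂: 3304 (inert)
  CO₂: 0 + 3(124.5) = 373.4
  H₂O: 0 + 3(124.5) = 373.4
Total out = 39.52 + 318.1 + 3304 + 373.4 + 373.4 = 4408 mol.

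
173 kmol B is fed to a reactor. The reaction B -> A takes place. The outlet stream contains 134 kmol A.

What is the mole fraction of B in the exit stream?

0.225

For A: n = n₀ + 1ξ → 134 = 0 + 1ξ, giving ξ = 134 kmol.
Outlet amounts (n = n₀ + ν ξ):
  B: 173 − 1(134) = 39
  A: 0 + 1(134) = 134
Total out = 173 kmol; y_B = 39 / 173 = 0.2254.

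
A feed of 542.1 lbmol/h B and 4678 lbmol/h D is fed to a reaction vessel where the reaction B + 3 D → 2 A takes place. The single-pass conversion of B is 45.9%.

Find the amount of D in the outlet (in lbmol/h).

3930 lbmol/h

B reacted = 0.459 × 542.1 = 248.8 lbmol/h; ν_B = −1, so ξ = 248.8/1 = 248.8 lbmol/h.
Outlet amounts (n = n₀ + ν ξ):
  B: 542.1 − 1(248.8) = 293.3
  D: 4678 − 3(248.8) = 3932
  A: 0 + 2(248.8) = 497.6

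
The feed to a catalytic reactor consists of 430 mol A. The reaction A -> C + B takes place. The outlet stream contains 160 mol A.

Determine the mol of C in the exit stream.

For A: n = n₀ − 1ξ → 160 = 430 − 1ξ, giving ξ = 270 mol.
Outlet amounts (n = n₀ + ν ξ):
  A: 430 − 1(270) = 160
  C: 0 + 1(270) = 270
  B: 0 + 1(270) = 270

270 mol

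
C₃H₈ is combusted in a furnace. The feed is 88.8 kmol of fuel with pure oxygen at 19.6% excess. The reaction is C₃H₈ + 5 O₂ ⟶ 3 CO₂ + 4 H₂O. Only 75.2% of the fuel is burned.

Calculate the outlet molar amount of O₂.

197 kmol

Stoichiometric O₂ = 5 × 88.8 = 444 kmol; O₂ fed = 444 × 1.196 = 531 kmol.
Fuel reacted = 0.752 × 88.8 → ξ = 66.78 kmol.
Outlet (n = n₀ + ν ξ):
  C₃H₈: 88.8 − 1(66.78) = 22.02
  O₂: 531 − 5(66.78) = 197.1
  CO₂: 0 + 3(66.78) = 200.3
  H₂O: 0 + 4(66.78) = 267.1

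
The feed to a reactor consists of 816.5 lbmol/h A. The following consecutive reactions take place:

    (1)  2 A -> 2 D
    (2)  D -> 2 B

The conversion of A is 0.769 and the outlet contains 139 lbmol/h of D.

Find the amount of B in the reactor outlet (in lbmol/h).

Conversion of A: A consumed = 2ξ₁ = 0.769 × 816.5 → ξ₁ = 313.9 lbmol/h.
D balance: n_D = 0 + 2ξ₁ − 1ξ₂ = 139 → ξ₂ = (2·313.9 − 139)/1 = 488.9 lbmol/h.
Outlet amounts (n = n₀ + Σ ν·ξ):
  A: 816.5 − 2(313.9) = 188.6
  D: 0 + 2(313.9) − 1(488.9) = 139
  B: 0 + 2(488.9) = 977.8

978 lbmol/h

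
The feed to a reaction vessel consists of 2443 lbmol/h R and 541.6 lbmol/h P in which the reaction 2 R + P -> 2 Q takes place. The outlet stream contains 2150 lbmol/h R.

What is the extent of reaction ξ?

ξ = 146 lbmol/h

For R: n = n₀ − 2ξ → 2150 = 2443 − 2ξ, giving ξ = 146.5 lbmol/h.
Outlet amounts (n = n₀ + ν ξ):
  R: 2443 − 2(146.5) = 2150
  P: 541.6 − 1(146.5) = 395.1
  Q: 0 + 2(146.5) = 293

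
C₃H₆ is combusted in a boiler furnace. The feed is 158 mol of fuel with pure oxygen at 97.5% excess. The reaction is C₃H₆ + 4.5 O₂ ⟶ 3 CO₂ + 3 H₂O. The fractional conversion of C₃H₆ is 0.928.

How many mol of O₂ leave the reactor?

Stoichiometric O₂ = 4.5 × 158 = 711 mol; O₂ fed = 711 × 1.975 = 1404 mol.
Fuel reacted = 0.928 × 158 → ξ = 146.6 mol.
Outlet (n = n₀ + ν ξ):
  C₃H₆: 158 − 1(146.6) = 11.38
  O₂: 1404 − 4.5(146.6) = 744.4
  CO₂: 0 + 3(146.6) = 439.9
  H₂O: 0 + 3(146.6) = 439.9

744 mol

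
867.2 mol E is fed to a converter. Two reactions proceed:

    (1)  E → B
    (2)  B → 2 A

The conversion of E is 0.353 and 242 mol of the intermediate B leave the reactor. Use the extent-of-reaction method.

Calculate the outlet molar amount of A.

128 mol

Conversion of E: E consumed = 1ξ₁ = 0.353 × 867.2 → ξ₁ = 306.1 mol.
B balance: n_B = 0 + 1ξ₁ − 1ξ₂ = 242 → ξ₂ = (1·306.1 − 242)/1 = 64.12 mol.
Outlet amounts (n = n₀ + Σ ν·ξ):
  E: 867.2 − 1(306.1) = 561.1
  B: 0 + 1(306.1) − 1(64.12) = 242
  A: 0 + 2(64.12) = 128.2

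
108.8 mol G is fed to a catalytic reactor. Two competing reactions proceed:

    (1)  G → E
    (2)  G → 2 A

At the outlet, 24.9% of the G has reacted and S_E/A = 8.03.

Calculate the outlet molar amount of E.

25.5 mol

Conversion of G: G consumed = 0.249 × 108.8 = 27.09 mol = 1ξ₁ + 1ξ₂.
Selectivity: 1ξ₁ / (2ξ₂) = 8.03 → ξ₁ = 16.06 ξ₂.
Substitute: (1·16.06 + 1) ξ₂ = 27.09 → ξ₂ = 1.588 mol, ξ₁ = 25.5 mol.
Outlet amounts (n = n₀ + Σ ν·ξ):
  G: 108.8 − 1(25.5) − 1(1.588) = 81.71
  E: 0 + 1(25.5) = 25.5
  A: 0 + 2(1.588) = 3.176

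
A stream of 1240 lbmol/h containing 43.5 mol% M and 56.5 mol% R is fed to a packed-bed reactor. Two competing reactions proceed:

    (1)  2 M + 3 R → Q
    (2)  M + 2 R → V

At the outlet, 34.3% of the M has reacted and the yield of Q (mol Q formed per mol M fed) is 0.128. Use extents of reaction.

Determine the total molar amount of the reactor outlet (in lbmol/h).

870 lbmol/h

Yield of Q: 1ξ₁ / 539.4 = 0.128 → ξ₁ = 69.04 lbmol/h.
Conversion of M: 2ξ₁ + 1ξ₂ = 0.343 × 539.4 = 185 → ξ₂ = 46.93 lbmol/h.
Outlet amounts (n = n₀ + Σ ν·ξ):
  M: 539.4 − 2(69.04) − 1(46.93) = 354.4
  R: 700.6 − 3(69.04) − 2(46.93) = 399.6
  Q: 0 + 1(69.04) = 69.04
  V: 0 + 1(46.93) = 46.93
Total out = 354.4 + 399.6 + 69.04 + 46.93 = 870 lbmol/h.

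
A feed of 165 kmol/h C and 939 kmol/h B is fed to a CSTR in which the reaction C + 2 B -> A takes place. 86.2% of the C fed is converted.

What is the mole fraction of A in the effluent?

C reacted = 0.862 × 165 = 142.2 kmol/h; ν_C = −1, so ξ = 142.2/1 = 142.2 kmol/h.
Outlet amounts (n = n₀ + ν ξ):
  C: 165 − 1(142.2) = 22.77
  B: 939 − 2(142.2) = 654.5
  A: 0 + 1(142.2) = 142.2
Total out = 819.5 kmol/h; y_A = 142.2 / 819.5 = 0.1735.

0.174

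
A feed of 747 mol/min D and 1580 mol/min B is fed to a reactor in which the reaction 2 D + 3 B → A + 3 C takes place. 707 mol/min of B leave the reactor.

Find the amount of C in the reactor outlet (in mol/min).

For B: n = n₀ − 3ξ → 707 = 1580 − 3ξ, giving ξ = 291 mol/min.
Outlet amounts (n = n₀ + ν ξ):
  D: 747 − 2(291) = 165
  B: 1580 − 3(291) = 707
  A: 0 + 1(291) = 291
  C: 0 + 3(291) = 873

873 mol/min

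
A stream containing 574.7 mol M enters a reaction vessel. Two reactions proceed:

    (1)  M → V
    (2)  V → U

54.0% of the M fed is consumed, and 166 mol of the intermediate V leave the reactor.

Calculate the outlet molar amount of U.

Conversion of M: M consumed = 1ξ₁ = 0.54 × 574.7 → ξ₁ = 310.3 mol.
V balance: n_V = 0 + 1ξ₁ − 1ξ₂ = 166 → ξ₂ = (1·310.3 − 166)/1 = 144.3 mol.
Outlet amounts (n = n₀ + Σ ν·ξ):
  M: 574.7 − 1(310.3) = 264.4
  V: 0 + 1(310.3) − 1(144.3) = 166
  U: 0 + 1(144.3) = 144.3

144 mol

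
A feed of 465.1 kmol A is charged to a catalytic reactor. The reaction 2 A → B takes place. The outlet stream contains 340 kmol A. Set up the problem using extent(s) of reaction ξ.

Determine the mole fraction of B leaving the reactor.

For A: n = n₀ − 2ξ → 340 = 465.1 − 2ξ, giving ξ = 62.55 kmol.
Outlet amounts (n = n₀ + ν ξ):
  A: 465.1 − 2(62.55) = 340
  B: 0 + 1(62.55) = 62.55
Total out = 402.6 kmol; y_B = 62.55 / 402.6 = 0.1554.

0.155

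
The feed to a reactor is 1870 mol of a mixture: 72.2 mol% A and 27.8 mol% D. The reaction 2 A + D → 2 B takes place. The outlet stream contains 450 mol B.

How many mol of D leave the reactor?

For B: n = n₀ + 2ξ → 450 = 0 + 2ξ, giving ξ = 225 mol.
Outlet amounts (n = n₀ + ν ξ):
  A: 1350 − 2(225) = 900.1
  D: 519.9 − 1(225) = 294.9
  B: 0 + 2(225) = 450

295 mol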